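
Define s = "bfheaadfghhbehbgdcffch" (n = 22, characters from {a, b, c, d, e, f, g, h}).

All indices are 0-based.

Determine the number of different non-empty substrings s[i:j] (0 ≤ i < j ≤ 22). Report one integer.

238

rank→(start, suffix):
  0 → (4, 'aadfghhbehbgdcffch')
  1 → (5, 'adfghhbehbgdcffch')
  2 → (11, 'behbgdcffch')
  3 → (0, 'bfheaadfghhbehbgdcffch')
  4 → (14, 'bgdcffch')
  5 → (17, 'cffch')
  6 → (20, 'ch')
  7 → (16, 'dcffch')
  8 → (6, 'dfghhbehbgdcffch')
  9 → (3, 'eaadfghhbehbgdcffch')
  10 → (12, 'ehbgdcffch')
  11 → (19, 'fch')
  12 → (18, 'ffch')
  13 → (7, 'fghhbehbgdcffch')
  14 → (1, 'fheaadfghhbehbgdcffch')
  15 → (15, 'gdcffch')
  16 → (8, 'ghhbehbgdcffch')
  17 → (21, 'h')
  18 → (10, 'hbehbgdcffch')
  19 → (13, 'hbgdcffch')
  20 → (2, 'heaadfghhbehbgdcffch')
  21 → (9, 'hhbehbgdcffch')

SA = [4, 5, 11, 0, 14, 17, 20, 16, 6, 3, 12, 19, 18, 7, 1, 15, 8, 21, 10, 13, 2, 9]
i: (SA[i-1],SA[i]) lcp shared
  1: (4,5) 1 'a'
  2: (5,11) 0 ''
  3: (11,0) 1 'b'
  4: (0,14) 1 'b'
  5: (14,17) 0 ''
  6: (17,20) 1 'c'
  7: (20,16) 0 ''
  8: (16,6) 1 'd'
  9: (6,3) 0 ''
  10: (3,12) 1 'e'
  11: (12,19) 0 ''
  12: (19,18) 1 'f'
  13: (18,7) 1 'f'
  14: (7,1) 1 'f'
  15: (1,15) 0 ''
  16: (15,8) 1 'g'
  17: (8,21) 0 ''
  18: (21,10) 1 'h'
  19: (10,13) 2 'hb'
  20: (13,2) 1 'h'
  21: (2,9) 1 'h'

n(n+1)/2 = 22·23/2 = 253
Σ LCP = 0 + 1 + 0 + 1 + 1 + 0 + 1 + 0 + 1 + 0 + 1 + 0 + 1 + 1 + 1 + 0 + 1 + 0 + 1 + 2 + 1 + 1 = 15
distinct = 253 − 15 = 238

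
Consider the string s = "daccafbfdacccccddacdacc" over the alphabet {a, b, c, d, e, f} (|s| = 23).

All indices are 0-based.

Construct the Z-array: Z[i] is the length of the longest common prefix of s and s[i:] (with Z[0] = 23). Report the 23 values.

Z[0]=23
i=1: outside box; Z[1]=0
i=2: outside box; Z[2]=0
i=3: outside box; Z[3]=0
i=4: outside box; Z[4]=0
i=5: outside box; Z[5]=0
i=6: outside box; Z[6]=0
i=7: outside box; Z[7]=0
i=8: outside box; Z[8]=4 grow→box=[8,12)
i=9: min(r-i=3, Z[1]=0)=0; Z[9]=0
i=10: min(r-i=2, Z[2]=0)=0; Z[10]=0
i=11: min(r-i=1, Z[3]=0)=0; Z[11]=0
i=12: outside box; Z[12]=0
i=13: outside box; Z[13]=0
i=14: outside box; Z[14]=0
i=15: outside box; Z[15]=1 grow→box=[15,16)
i=16: outside box; Z[16]=3 grow→box=[16,19)
i=17: min(r-i=2, Z[1]=0)=0; Z[17]=0
i=18: min(r-i=1, Z[2]=0)=0; Z[18]=0
i=19: outside box; Z[19]=4 grow→box=[19,23)
i=20: min(r-i=3, Z[1]=0)=0; Z[20]=0
i=21: min(r-i=2, Z[2]=0)=0; Z[21]=0
i=22: min(r-i=1, Z[3]=0)=0; Z[22]=0

[23, 0, 0, 0, 0, 0, 0, 0, 4, 0, 0, 0, 0, 0, 0, 1, 3, 0, 0, 4, 0, 0, 0]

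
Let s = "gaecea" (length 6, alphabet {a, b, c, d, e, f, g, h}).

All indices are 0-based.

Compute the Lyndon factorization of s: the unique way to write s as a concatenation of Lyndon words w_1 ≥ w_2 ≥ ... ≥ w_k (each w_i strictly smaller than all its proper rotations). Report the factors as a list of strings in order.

["g", "aece", "a"]

emit factor 1: 'g' (i=0, period=1)
emit factor 2: 'aece' (i=1, period=4)
emit factor 3: 'a' (i=5, period=1)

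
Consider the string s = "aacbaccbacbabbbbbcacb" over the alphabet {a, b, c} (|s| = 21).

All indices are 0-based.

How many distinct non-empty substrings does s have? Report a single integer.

rank | idx | suffix
   0 |   0 | aacbaccbacbabbbbbcacb
   1 |  11 | abbbbbcacb
   2 |  18 | acb
   3 |   8 | acbabbbbbcacb
   4 |   1 | acbaccbacbabbbbbcacb
   5 |   4 | accbacbabbbbbcacb
   6 |  20 | b
   7 |  10 | babbbbbcacb
   8 |   7 | bacbabbbbbcacb
   9 |   3 | baccbacbabbbbbcacb
  10 |  12 | bbbbbcacb
  11 |  13 | bbbbcacb
  12 |  14 | bbbcacb
  13 |  15 | bbcacb
  14 |  16 | bcacb
  15 |  17 | cacb
  16 |  19 | cb
  17 |   9 | cbabbbbbcacb
  18 |   6 | cbacbabbbbbcacb
  19 |   2 | cbaccbacbabbbbbcacb
  20 |   5 | ccbacbabbbbbcacb

SA = [0, 11, 18, 8, 1, 4, 20, 10, 7, 3, 12, 13, 14, 15, 16, 17, 19, 9, 6, 2, 5]
rank  pair      lcp
   1  s[0:],s[11:]  1  'a'
   2  s[11:],s[18:]  1  'a'
   3  s[18:],s[8:]  3  'acb'
   4  s[8:],s[1:]  4  'acba'
   5  s[1:],s[4:]  2  'ac'
   6  s[4:],s[20:]  0  ''
   7  s[20:],s[10:]  1  'b'
   8  s[10:],s[7:]  2  'ba'
   9  s[7:],s[3:]  3  'bac'
  10  s[3:],s[12:]  1  'b'
  11  s[12:],s[13:]  4  'bbbb'
  12  s[13:],s[14:]  3  'bbb'
  13  s[14:],s[15:]  2  'bb'
  14  s[15:],s[16:]  1  'b'
  15  s[16:],s[17:]  0  ''
  16  s[17:],s[19:]  1  'c'
  17  s[19:],s[9:]  2  'cb'
  18  s[9:],s[6:]  3  'cba'
  19  s[6:],s[2:]  4  'cbac'
  20  s[2:],s[5:]  1  'c'

n(n+1)/2 = 21·22/2 = 231
Σ LCP = 0 + 1 + 1 + 3 + 4 + 2 + 0 + 1 + 2 + 3 + 1 + 4 + 3 + 2 + 1 + 0 + 1 + 2 + 3 + 4 + 1 = 39
distinct = 231 − 39 = 192

192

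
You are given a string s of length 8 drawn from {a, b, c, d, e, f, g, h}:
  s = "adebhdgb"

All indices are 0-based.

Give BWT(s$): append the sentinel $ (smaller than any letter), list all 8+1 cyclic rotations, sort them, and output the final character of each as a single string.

b$geahddb

rank  rotation   last
    0  $adebhdgb  b
    1  adebhdgb$  $
    2  b$adebhdg  g
    3  bhdgb$ade  e
    4  debhdgb$a  a
    5  dgb$adebh  h
    6  ebhdgb$ad  d
    7  gb$adebhd  d
    8  hdgb$adeb  b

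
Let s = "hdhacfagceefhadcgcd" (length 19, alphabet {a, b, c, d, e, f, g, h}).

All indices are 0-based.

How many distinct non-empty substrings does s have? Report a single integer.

176

rank | idx | suffix
   0 |   3 | acfagceefhadcgcd
   1 |  13 | adcgcd
   2 |   6 | agceefhadcgcd
   3 |  17 | cd
   4 |   8 | ceefhadcgcd
   5 |   4 | cfagceefhadcgcd
   6 |  15 | cgcd
   7 |  18 | d
   8 |  14 | dcgcd
   9 |   1 | dhacfagceefhadcgcd
  10 |   9 | eefhadcgcd
  11 |  10 | efhadcgcd
  12 |   5 | fagceefhadcgcd
  13 |  11 | fhadcgcd
  14 |  16 | gcd
  15 |   7 | gceefhadcgcd
  16 |   2 | hacfagceefhadcgcd
  17 |  12 | hadcgcd
  18 |   0 | hdhacfagceefhadcgcd

SA = [3, 13, 6, 17, 8, 4, 15, 18, 14, 1, 9, 10, 5, 11, 16, 7, 2, 12, 0]
[i] adj suffixes → lcp
  [1] 3/13 → 1 ('a')
  [2] 13/6 → 1 ('a')
  [3] 6/17 → 0 ('')
  [4] 17/8 → 1 ('c')
  [5] 8/4 → 1 ('c')
  [6] 4/15 → 1 ('c')
  [7] 15/18 → 0 ('')
  [8] 18/14 → 1 ('d')
  [9] 14/1 → 1 ('d')
  [10] 1/9 → 0 ('')
  [11] 9/10 → 1 ('e')
  [12] 10/5 → 0 ('')
  [13] 5/11 → 1 ('f')
  [14] 11/16 → 0 ('')
  [15] 16/7 → 2 ('gc')
  [16] 7/2 → 0 ('')
  [17] 2/12 → 2 ('ha')
  [18] 12/0 → 1 ('h')

n(n+1)/2 = 19·20/2 = 190
Σ LCP = 0 + 1 + 1 + 0 + 1 + 1 + 1 + 0 + 1 + 1 + 0 + 1 + 0 + 1 + 0 + 2 + 0 + 2 + 1 = 14
distinct = 190 − 14 = 176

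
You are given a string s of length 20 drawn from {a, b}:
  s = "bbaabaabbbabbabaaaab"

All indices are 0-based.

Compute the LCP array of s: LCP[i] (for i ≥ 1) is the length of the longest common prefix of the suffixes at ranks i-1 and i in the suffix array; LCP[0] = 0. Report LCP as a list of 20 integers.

rank | idx | suffix
   0 |  15 | aaaab
   1 |  16 | aaab
   2 |  17 | aab
   3 |   2 | aabaabbbabbabaaaab
   4 |   5 | aabbbabbabaaaab
   5 |  18 | ab
   6 |  13 | abaaaab
   7 |   3 | abaabbbabbabaaaab
   8 |  10 | abbabaaaab
   9 |   6 | abbbabbabaaaab
  10 |  19 | b
  11 |  14 | baaaab
  12 |   1 | baabaabbbabbabaaaab
  13 |   4 | baabbbabbabaaaab
  14 |  12 | babaaaab
  15 |   9 | babbabaaaab
  16 |   0 | bbaabaabbbabbabaaaab
  17 |  11 | bbabaaaab
  18 |   8 | bbabbabaaaab
  19 |   7 | bbbabbabaaaab

SA = [15, 16, 17, 2, 5, 18, 13, 3, 10, 6, 19, 14, 1, 4, 12, 9, 0, 11, 8, 7]
i: (SA[i-1],SA[i]) lcp shared
  1: (15,16) 3 'aaa'
  2: (16,17) 2 'aa'
  3: (17,2) 3 'aab'
  4: (2,5) 3 'aab'
  5: (5,18) 1 'a'
  6: (18,13) 2 'ab'
  7: (13,3) 4 'abaa'
  8: (3,10) 2 'ab'
  9: (10,6) 3 'abb'
  10: (6,19) 0 ''
  11: (19,14) 1 'b'
  12: (14,1) 3 'baa'
  13: (1,4) 4 'baab'
  14: (4,12) 2 'ba'
  15: (12,9) 3 'bab'
  16: (9,0) 1 'b'
  17: (0,11) 3 'bba'
  18: (11,8) 4 'bbab'
  19: (8,7) 2 'bb'

[0, 3, 2, 3, 3, 1, 2, 4, 2, 3, 0, 1, 3, 4, 2, 3, 1, 3, 4, 2]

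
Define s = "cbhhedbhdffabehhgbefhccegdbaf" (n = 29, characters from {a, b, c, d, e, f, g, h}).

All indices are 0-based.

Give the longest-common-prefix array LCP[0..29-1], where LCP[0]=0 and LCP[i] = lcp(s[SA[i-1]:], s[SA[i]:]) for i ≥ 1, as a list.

[0, 1, 0, 1, 2, 1, 2, 0, 1, 1, 0, 2, 1, 0, 1, 1, 1, 0, 1, 1, 1, 0, 1, 0, 1, 1, 1, 1, 2]

sorted suffixes:
  #0 SA[0]=11  'abehhgbefhccegdbaf'
  #1 SA[1]=27  'af'
  #2 SA[2]=26  'baf'
  #3 SA[3]=17  'befhccegdbaf'
  #4 SA[4]=12  'behhgbefhccegdbaf'
  #5 SA[5]=6  'bhdffabehhgbefhccegdbaf'
  #6 SA[6]=1  'bhhedbhdffabehhgbefhccegdbaf'
  #7 SA[7]=0  'cbhhedbhdffabehhgbefhccegdbaf'
  #8 SA[8]=21  'ccegdbaf'
  #9 SA[9]=22  'cegdbaf'
  #10 SA[10]=25  'dbaf'
  #11 SA[11]=5  'dbhdffabehhgbefhccegdbaf'
  #12 SA[12]=8  'dffabehhgbefhccegdbaf'
  #13 SA[13]=4  'edbhdffabehhgbefhccegdbaf'
  #14 SA[14]=18  'efhccegdbaf'
  #15 SA[15]=23  'egdbaf'
  #16 SA[16]=13  'ehhgbefhccegdbaf'
  #17 SA[17]=28  'f'
  #18 SA[18]=10  'fabehhgbefhccegdbaf'
  #19 SA[19]=9  'ffabehhgbefhccegdbaf'
  #20 SA[20]=19  'fhccegdbaf'
  #21 SA[21]=16  'gbefhccegdbaf'
  #22 SA[22]=24  'gdbaf'
  #23 SA[23]=20  'hccegdbaf'
  #24 SA[24]=7  'hdffabehhgbefhccegdbaf'
  #25 SA[25]=3  'hedbhdffabehhgbefhccegdbaf'
  #26 SA[26]=15  'hgbefhccegdbaf'
  #27 SA[27]=2  'hhedbhdffabehhgbefhccegdbaf'
  #28 SA[28]=14  'hhgbefhccegdbaf'

SA = [11, 27, 26, 17, 12, 6, 1, 0, 21, 22, 25, 5, 8, 4, 18, 23, 13, 28, 10, 9, 19, 16, 24, 20, 7, 3, 15, 2, 14]
i: (SA[i-1],SA[i]) lcp shared
  1: (11,27) 1 'a'
  2: (27,26) 0 ''
  3: (26,17) 1 'b'
  4: (17,12) 2 'be'
  5: (12,6) 1 'b'
  6: (6,1) 2 'bh'
  7: (1,0) 0 ''
  8: (0,21) 1 'c'
  9: (21,22) 1 'c'
  10: (22,25) 0 ''
  11: (25,5) 2 'db'
  12: (5,8) 1 'd'
  13: (8,4) 0 ''
  14: (4,18) 1 'e'
  15: (18,23) 1 'e'
  16: (23,13) 1 'e'
  17: (13,28) 0 ''
  18: (28,10) 1 'f'
  19: (10,9) 1 'f'
  20: (9,19) 1 'f'
  21: (19,16) 0 ''
  22: (16,24) 1 'g'
  23: (24,20) 0 ''
  24: (20,7) 1 'h'
  25: (7,3) 1 'h'
  26: (3,15) 1 'h'
  27: (15,2) 1 'h'
  28: (2,14) 2 'hh'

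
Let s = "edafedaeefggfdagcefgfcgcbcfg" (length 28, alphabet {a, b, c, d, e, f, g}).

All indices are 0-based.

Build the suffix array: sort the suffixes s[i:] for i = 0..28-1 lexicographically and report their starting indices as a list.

sorted suffixes:
  #0 SA[0]=6  'aeefggfdagcefgfcgcbcfg'
  #1 SA[1]=2  'afedaeefggfdagcefgfcgcbcfg'
  #2 SA[2]=14  'agcefgfcgcbcfg'
  #3 SA[3]=24  'bcfg'
  #4 SA[4]=23  'cbcfg'
  #5 SA[5]=16  'cefgfcgcbcfg'
  #6 SA[6]=25  'cfg'
  #7 SA[7]=21  'cgcbcfg'
  #8 SA[8]=5  'daeefggfdagcefgfcgcbcfg'
  #9 SA[9]=1  'dafedaeefggfdagcefgfcgcbcfg'
  #10 SA[10]=13  'dagcefgfcgcbcfg'
  #11 SA[11]=4  'edaeefggfdagcefgfcgcbcfg'
  #12 SA[12]=0  'edafedaeefggfdagcefgfcgcbcfg'
  #13 SA[13]=7  'eefggfdagcefgfcgcbcfg'
  #14 SA[14]=17  'efgfcgcbcfg'
  #15 SA[15]=8  'efggfdagcefgfcgcbcfg'
  #16 SA[16]=20  'fcgcbcfg'
  #17 SA[17]=12  'fdagcefgfcgcbcfg'
  #18 SA[18]=3  'fedaeefggfdagcefgfcgcbcfg'
  #19 SA[19]=26  'fg'
  #20 SA[20]=18  'fgfcgcbcfg'
  #21 SA[21]=9  'fggfdagcefgfcgcbcfg'
  #22 SA[22]=27  'g'
  #23 SA[23]=22  'gcbcfg'
  #24 SA[24]=15  'gcefgfcgcbcfg'
  #25 SA[25]=19  'gfcgcbcfg'
  #26 SA[26]=11  'gfdagcefgfcgcbcfg'
  #27 SA[27]=10  'ggfdagcefgfcgcbcfg'

[6, 2, 14, 24, 23, 16, 25, 21, 5, 1, 13, 4, 0, 7, 17, 8, 20, 12, 3, 26, 18, 9, 27, 22, 15, 19, 11, 10]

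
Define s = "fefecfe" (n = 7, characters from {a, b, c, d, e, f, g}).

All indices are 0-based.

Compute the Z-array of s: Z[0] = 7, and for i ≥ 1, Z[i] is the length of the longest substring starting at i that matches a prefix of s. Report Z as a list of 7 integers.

Z[0]=7
i=1: fresh scan; Z[1]=0
i=2: fresh scan; Z[2]=2 extend→box=[2,4)
i=3: min(r-i=1, Z[1]=0)=0; Z[3]=0
i=4: fresh scan; Z[4]=0
i=5: fresh scan; Z[5]=2 extend→box=[5,7)
i=6: min(r-i=1, Z[1]=0)=0; Z[6]=0

[7, 0, 2, 0, 0, 2, 0]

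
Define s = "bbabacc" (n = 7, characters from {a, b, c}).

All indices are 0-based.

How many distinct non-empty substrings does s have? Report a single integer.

23

sorted suffixes:
  #0 SA[0]=2  'abacc'
  #1 SA[1]=4  'acc'
  #2 SA[2]=1  'babacc'
  #3 SA[3]=3  'bacc'
  #4 SA[4]=0  'bbabacc'
  #5 SA[5]=6  'c'
  #6 SA[6]=5  'cc'

SA = [2, 4, 1, 3, 0, 6, 5]
i: (SA[i-1],SA[i]) lcp shared
  1: (2,4) 1 'a'
  2: (4,1) 0 ''
  3: (1,3) 2 'ba'
  4: (3,0) 1 'b'
  5: (0,6) 0 ''
  6: (6,5) 1 'c'

n(n+1)/2 = 7·8/2 = 28
Σ LCP = 0 + 1 + 0 + 2 + 1 + 0 + 1 = 5
distinct = 28 − 5 = 23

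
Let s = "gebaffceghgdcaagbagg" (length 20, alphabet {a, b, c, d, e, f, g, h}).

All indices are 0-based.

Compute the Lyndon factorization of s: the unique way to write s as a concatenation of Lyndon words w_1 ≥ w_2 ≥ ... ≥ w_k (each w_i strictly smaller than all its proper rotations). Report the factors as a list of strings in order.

emit factor 1: 'g' (i=0, period=1)
emit factor 2: 'e' (i=1, period=1)
emit factor 3: 'b' (i=2, period=1)
emit factor 4: 'affceghgdc' (i=3, period=10)
emit factor 5: 'aagbagg' (i=13, period=7)

["g", "e", "b", "affceghgdc", "aagbagg"]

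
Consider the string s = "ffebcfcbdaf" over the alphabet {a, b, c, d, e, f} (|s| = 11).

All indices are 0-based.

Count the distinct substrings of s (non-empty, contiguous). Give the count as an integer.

rank→(start, suffix):
  0 → (9, 'af')
  1 → (3, 'bcfcbdaf')
  2 → (7, 'bdaf')
  3 → (6, 'cbdaf')
  4 → (4, 'cfcbdaf')
  5 → (8, 'daf')
  6 → (2, 'ebcfcbdaf')
  7 → (10, 'f')
  8 → (5, 'fcbdaf')
  9 → (1, 'febcfcbdaf')
  10 → (0, 'ffebcfcbdaf')

SA = [9, 3, 7, 6, 4, 8, 2, 10, 5, 1, 0]
i: (SA[i-1],SA[i]) lcp shared
  1: (9,3) 0 ''
  2: (3,7) 1 'b'
  3: (7,6) 0 ''
  4: (6,4) 1 'c'
  5: (4,8) 0 ''
  6: (8,2) 0 ''
  7: (2,10) 0 ''
  8: (10,5) 1 'f'
  9: (5,1) 1 'f'
  10: (1,0) 1 'f'

n(n+1)/2 = 11·12/2 = 66
Σ LCP = 0 + 0 + 1 + 0 + 1 + 0 + 0 + 0 + 1 + 1 + 1 = 5
distinct = 66 − 5 = 61

61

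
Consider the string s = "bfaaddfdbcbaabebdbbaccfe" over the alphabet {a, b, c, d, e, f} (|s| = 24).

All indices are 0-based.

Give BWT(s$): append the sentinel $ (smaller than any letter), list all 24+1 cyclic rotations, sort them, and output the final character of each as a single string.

ebfabacbddea$bacbfadfbbdc

rank  rotation                   last
    0  $bfaaddfdbcbaabebdbbaccfe  e
    1  aabebdbbaccfe$bfaaddfdbcb  b
    2  aaddfdbcbaabebdbbaccfe$bf  f
    3  abebdbbaccfe$bfaaddfdbcba  a
    4  accfe$bfaaddfdbcbaabebdbb  b
    5  addfdbcbaabebdbbaccfe$bfa  a
    6  baabebdbbaccfe$bfaaddfdbc  c
    7  baccfe$bfaaddfdbcbaabebdb  b
    8  bbaccfe$bfaaddfdbcbaabebd  d
    9  bcbaabebdbbaccfe$bfaaddfd  d
   10  bdbbaccfe$bfaaddfdbcbaabe  e
   11  bebdbbaccfe$bfaaddfdbcbaa  a
   12  bfaaddfdbcbaabebdbbaccfe$  $
   13  cbaabebdbbaccfe$bfaaddfdb  b
   14  ccfe$bfaaddfdbcbaabebdbba  a
   15  cfe$bfaaddfdbcbaabebdbbac  c
   16  dbbaccfe$bfaaddfdbcbaabeb  b
   17  dbcbaabebdbbaccfe$bfaaddf  f
   18  ddfdbcbaabebdbbaccfe$bfaa  a
   19  dfdbcbaabebdbbaccfe$bfaad  d
   20  e$bfaaddfdbcbaabebdbbaccf  f
   21  ebdbbaccfe$bfaaddfdbcbaab  b
   22  faaddfdbcbaabebdbbaccfe$b  b
   23  fdbcbaabebdbbaccfe$bfaadd  d
   24  fe$bfaaddfdbcbaabebdbbacc  c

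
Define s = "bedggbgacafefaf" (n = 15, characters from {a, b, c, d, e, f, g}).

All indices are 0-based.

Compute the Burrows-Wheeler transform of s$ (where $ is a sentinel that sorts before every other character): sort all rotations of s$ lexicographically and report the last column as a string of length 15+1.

rank  rotation          last
    0  $bedggbgacafefaf  f
    1  acafefaf$bedggbg  g
    2  af$bedggbgacafef  f
    3  afefaf$bedggbgac  c
    4  bedggbgacafefaf$  $
    5  bgacafefaf$bedgg  g
    6  cafefaf$bedggbga  a
    7  dggbgacafefaf$be  e
    8  edggbgacafefaf$b  b
    9  efaf$bedggbgacaf  f
   10  f$bedggbgacafefa  a
   11  faf$bedggbgacafe  e
   12  fefaf$bedggbgaca  a
   13  gacafefaf$bedggb  b
   14  gbgacafefaf$bedg  g
   15  ggbgacafefaf$bed  d

fgfc$gaebfaeabgd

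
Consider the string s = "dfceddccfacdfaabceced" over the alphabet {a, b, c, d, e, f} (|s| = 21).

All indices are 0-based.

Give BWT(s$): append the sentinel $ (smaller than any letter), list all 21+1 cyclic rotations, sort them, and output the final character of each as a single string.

rank  rotation                last
    0  $dfceddccfacdfaabceced  d
    1  aabceced$dfceddccfacdf  f
    2  abceced$dfceddccfacdfa  a
    3  acdfaabceced$dfceddccf  f
    4  bceced$dfceddccfacdfaa  a
    5  ccfacdfaabceced$dfcedd  d
    6  cdfaabceced$dfceddccfa  a
    7  ceced$dfceddccfacdfaab  b
    8  ced$dfceddccfacdfaabce  e
    9  ceddccfacdfaabceced$df  f
   10  cfacdfaabceced$dfceddc  c
   11  d$dfceddccfacdfaabcece  e
   12  dccfacdfaabceced$dfced  d
   13  ddccfacdfaabceced$dfce  e
   14  dfaabceced$dfceddccfac  c
   15  dfceddccfacdfaabceced$  $
   16  eced$dfceddccfacdfaabc  c
   17  ed$dfceddccfacdfaabcec  c
   18  eddccfacdfaabceced$dfc  c
   19  faabceced$dfceddccfacd  d
   20  facdfaabceced$dfceddcc  c
   21  fceddccfacdfaabceced$d  d

dfafadabefcedec$cccdcd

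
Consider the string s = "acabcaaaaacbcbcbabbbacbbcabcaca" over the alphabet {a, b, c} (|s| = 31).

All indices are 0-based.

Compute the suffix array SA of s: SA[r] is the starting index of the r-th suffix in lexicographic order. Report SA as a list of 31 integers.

sorted suffixes:
  #0 SA[0]=30  'a'
  #1 SA[1]=5  'aaaaacbcbcbabbbacbbcabcaca'
  #2 SA[2]=6  'aaaacbcbcbabbbacbbcabcaca'
  #3 SA[3]=7  'aaacbcbcbabbbacbbcabcaca'
  #4 SA[4]=8  'aacbcbcbabbbacbbcabcaca'
  #5 SA[5]=16  'abbbacbbcabcaca'
  #6 SA[6]=2  'abcaaaaacbcbcbabbbacbbcabcaca'
  #7 SA[7]=25  'abcaca'
  #8 SA[8]=28  'aca'
  #9 SA[9]=0  'acabcaaaaacbcbcbabbbacbbcabcaca'
  #10 SA[10]=20  'acbbcabcaca'
  #11 SA[11]=9  'acbcbcbabbbacbbcabcaca'
  #12 SA[12]=15  'babbbacbbcabcaca'
  #13 SA[13]=19  'bacbbcabcaca'
  #14 SA[14]=18  'bbacbbcabcaca'
  #15 SA[15]=17  'bbbacbbcabcaca'
  #16 SA[16]=22  'bbcabcaca'
  #17 SA[17]=3  'bcaaaaacbcbcbabbbacbbcabcaca'
  #18 SA[18]=23  'bcabcaca'
  #19 SA[19]=26  'bcaca'
  #20 SA[20]=13  'bcbabbbacbbcabcaca'
  #21 SA[21]=11  'bcbcbabbbacbbcabcaca'
  #22 SA[22]=29  'ca'
  #23 SA[23]=4  'caaaaacbcbcbabbbacbbcabcaca'
  #24 SA[24]=1  'cabcaaaaacbcbcbabbbacbbcabcaca'
  #25 SA[25]=24  'cabcaca'
  #26 SA[26]=27  'caca'
  #27 SA[27]=14  'cbabbbacbbcabcaca'
  #28 SA[28]=21  'cbbcabcaca'
  #29 SA[29]=12  'cbcbabbbacbbcabcaca'
  #30 SA[30]=10  'cbcbcbabbbacbbcabcaca'

[30, 5, 6, 7, 8, 16, 2, 25, 28, 0, 20, 9, 15, 19, 18, 17, 22, 3, 23, 26, 13, 11, 29, 4, 1, 24, 27, 14, 21, 12, 10]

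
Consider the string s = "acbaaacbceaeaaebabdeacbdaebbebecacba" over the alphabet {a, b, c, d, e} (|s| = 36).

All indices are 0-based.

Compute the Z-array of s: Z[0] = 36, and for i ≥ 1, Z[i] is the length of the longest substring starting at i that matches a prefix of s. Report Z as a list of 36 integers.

Z[0]=36
i=1: fresh scan; Z[1]=0
i=2: fresh scan; Z[2]=0
i=3: fresh scan; Z[3]=1 scan→box=[3,4)
i=4: fresh scan; Z[4]=1 scan→box=[4,5)
i=5: fresh scan; Z[5]=3 scan→box=[5,8)
i=6: min(r-i=2, Z[1]=0)=0; Z[6]=0
i=7: min(r-i=1, Z[2]=0)=0; Z[7]=0
i=8: fresh scan; Z[8]=0
i=9: fresh scan; Z[9]=0
i=10: fresh scan; Z[10]=1 scan→box=[10,11)
i=11: fresh scan; Z[11]=0
i=12: fresh scan; Z[12]=1 scan→box=[12,13)
i=13: fresh scan; Z[13]=1 scan→box=[13,14)
i=14: fresh scan; Z[14]=0
i=15: fresh scan; Z[15]=0
i=16: fresh scan; Z[16]=1 scan→box=[16,17)
i=17: fresh scan; Z[17]=0
i=18: fresh scan; Z[18]=0
i=19: fresh scan; Z[19]=0
i=20: fresh scan; Z[20]=3 scan→box=[20,23)
i=21: min(r-i=2, Z[1]=0)=0; Z[21]=0
i=22: min(r-i=1, Z[2]=0)=0; Z[22]=0
i=23: fresh scan; Z[23]=0
i=24: fresh scan; Z[24]=1 scan→box=[24,25)
i=25: fresh scan; Z[25]=0
i=26: fresh scan; Z[26]=0
i=27: fresh scan; Z[27]=0
i=28: fresh scan; Z[28]=0
i=29: fresh scan; Z[29]=0
i=30: fresh scan; Z[30]=0
i=31: fresh scan; Z[31]=0
i=32: fresh scan; Z[32]=4 scan→box=[32,36)
i=33: min(r-i=3, Z[1]=0)=0; Z[33]=0
i=34: min(r-i=2, Z[2]=0)=0; Z[34]=0
i=35: min(r-i=1, Z[3]=1)=1; Z[35]=1

[36, 0, 0, 1, 1, 3, 0, 0, 0, 0, 1, 0, 1, 1, 0, 0, 1, 0, 0, 0, 3, 0, 0, 0, 1, 0, 0, 0, 0, 0, 0, 0, 4, 0, 0, 1]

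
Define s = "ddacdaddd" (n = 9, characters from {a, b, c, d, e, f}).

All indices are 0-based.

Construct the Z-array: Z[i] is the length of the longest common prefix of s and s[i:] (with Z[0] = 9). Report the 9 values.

[9, 1, 0, 0, 1, 0, 2, 2, 1]

Z[0]=9
i=1: fresh scan; Z[1]=1 scan→box=[1,2)
i=2: fresh scan; Z[2]=0
i=3: fresh scan; Z[3]=0
i=4: fresh scan; Z[4]=1 scan→box=[4,5)
i=5: fresh scan; Z[5]=0
i=6: fresh scan; Z[6]=2 scan→box=[6,8)
i=7: min(r-i=1, Z[1]=1)=1; Z[7]=2 scan→box=[7,9)
i=8: min(r-i=1, Z[1]=1)=1; Z[8]=1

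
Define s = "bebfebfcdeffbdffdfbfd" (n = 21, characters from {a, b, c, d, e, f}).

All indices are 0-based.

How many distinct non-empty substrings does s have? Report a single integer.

rank→(start, suffix):
  0 → (12, 'bdffdfbfd')
  1 → (0, 'bebfebfcdeffbdffdfbfd')
  2 → (5, 'bfcdeffbdffdfbfd')
  3 → (18, 'bfd')
  4 → (2, 'bfebfcdeffbdffdfbfd')
  5 → (7, 'cdeffbdffdfbfd')
  6 → (20, 'd')
  7 → (8, 'deffbdffdfbfd')
  8 → (16, 'dfbfd')
  9 → (13, 'dffdfbfd')
  10 → (4, 'ebfcdeffbdffdfbfd')
  11 → (1, 'ebfebfcdeffbdffdfbfd')
  12 → (9, 'effbdffdfbfd')
  13 → (11, 'fbdffdfbfd')
  14 → (17, 'fbfd')
  15 → (6, 'fcdeffbdffdfbfd')
  16 → (19, 'fd')
  17 → (15, 'fdfbfd')
  18 → (3, 'febfcdeffbdffdfbfd')
  19 → (10, 'ffbdffdfbfd')
  20 → (14, 'ffdfbfd')

SA = [12, 0, 5, 18, 2, 7, 20, 8, 16, 13, 4, 1, 9, 11, 17, 6, 19, 15, 3, 10, 14]
rank  pair      lcp
   1  s[12:],s[0:]  1  'b'
   2  s[0:],s[5:]  1  'b'
   3  s[5:],s[18:]  2  'bf'
   4  s[18:],s[2:]  2  'bf'
   5  s[2:],s[7:]  0  ''
   6  s[7:],s[20:]  0  ''
   7  s[20:],s[8:]  1  'd'
   8  s[8:],s[16:]  1  'd'
   9  s[16:],s[13:]  2  'df'
  10  s[13:],s[4:]  0  ''
  11  s[4:],s[1:]  3  'ebf'
  12  s[1:],s[9:]  1  'e'
  13  s[9:],s[11:]  0  ''
  14  s[11:],s[17:]  2  'fb'
  15  s[17:],s[6:]  1  'f'
  16  s[6:],s[19:]  1  'f'
  17  s[19:],s[15:]  2  'fd'
  18  s[15:],s[3:]  1  'f'
  19  s[3:],s[10:]  1  'f'
  20  s[10:],s[14:]  2  'ff'

n(n+1)/2 = 21·22/2 = 231
Σ LCP = 0 + 1 + 1 + 2 + 2 + 0 + 0 + 1 + 1 + 2 + 0 + 3 + 1 + 0 + 2 + 1 + 1 + 2 + 1 + 1 + 2 = 24
distinct = 231 − 24 = 207

207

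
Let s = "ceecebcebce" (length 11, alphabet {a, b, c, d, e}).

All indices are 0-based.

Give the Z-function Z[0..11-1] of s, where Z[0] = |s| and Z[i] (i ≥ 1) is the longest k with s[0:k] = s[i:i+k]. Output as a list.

[11, 0, 0, 2, 0, 0, 2, 0, 0, 2, 0]

Z[0]=11
i=1: outside box; Z[1]=0
i=2: outside box; Z[2]=0
i=3: outside box; Z[3]=2 grow→box=[3,5)
i=4: min(r-i=1, Z[1]=0)=0; Z[4]=0
i=5: outside box; Z[5]=0
i=6: outside box; Z[6]=2 grow→box=[6,8)
i=7: min(r-i=1, Z[1]=0)=0; Z[7]=0
i=8: outside box; Z[8]=0
i=9: outside box; Z[9]=2 grow→box=[9,11)
i=10: min(r-i=1, Z[1]=0)=0; Z[10]=0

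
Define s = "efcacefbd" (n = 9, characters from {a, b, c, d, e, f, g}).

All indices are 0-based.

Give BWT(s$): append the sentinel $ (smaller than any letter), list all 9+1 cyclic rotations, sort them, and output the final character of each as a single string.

dcffabc$ee

rank  rotation    last
    0  $efcacefbd  d
    1  acefbd$efc  c
    2  bd$efcacef  f
    3  cacefbd$ef  f
    4  cefbd$efca  a
    5  d$efcacefb  b
    6  efbd$efcac  c
    7  efcacefbd$  $
    8  fbd$efcace  e
    9  fcacefbd$e  e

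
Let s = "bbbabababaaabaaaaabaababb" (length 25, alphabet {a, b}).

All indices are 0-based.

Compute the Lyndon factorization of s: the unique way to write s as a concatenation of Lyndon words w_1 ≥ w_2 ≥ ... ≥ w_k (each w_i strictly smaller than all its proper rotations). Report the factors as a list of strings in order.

emit factor 1: 'b' (i=0, period=1)
emit factor 2: 'b' (i=1, period=1)
emit factor 3: 'b' (i=2, period=1)
emit factor 4: 'ab' (i=3, period=2)
emit factor 5: 'ab' (i=5, period=2)
emit factor 6: 'ab' (i=7, period=2)
emit factor 7: 'aaab' (i=9, period=4)
emit factor 8: 'aaaaabaababb' (i=13, period=12)

["b", "b", "b", "ab", "ab", "ab", "aaab", "aaaaabaababb"]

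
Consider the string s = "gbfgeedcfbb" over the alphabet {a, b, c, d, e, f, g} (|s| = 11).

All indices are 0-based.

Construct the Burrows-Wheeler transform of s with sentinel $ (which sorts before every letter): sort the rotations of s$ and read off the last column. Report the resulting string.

bbfgdeegcb$f

rank  rotation      last
    0  $gbfgeedcfbb  b
    1  b$gbfgeedcfb  b
    2  bb$gbfgeedcf  f
    3  bfgeedcfbb$g  g
    4  cfbb$gbfgeed  d
    5  dcfbb$gbfgee  e
    6  edcfbb$gbfge  e
    7  eedcfbb$gbfg  g
    8  fbb$gbfgeedc  c
    9  fgeedcfbb$gb  b
   10  gbfgeedcfbb$  $
   11  geedcfbb$gbf  f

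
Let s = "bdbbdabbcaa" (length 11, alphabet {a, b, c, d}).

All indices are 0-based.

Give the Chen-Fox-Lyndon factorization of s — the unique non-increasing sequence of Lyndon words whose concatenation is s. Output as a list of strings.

["bd", "bbd", "abbc", "a", "a"]

emit factor 1: 'bd' (i=0, period=2)
emit factor 2: 'bbd' (i=2, period=3)
emit factor 3: 'abbc' (i=5, period=4)
emit factor 4: 'a' (i=9, period=1)
emit factor 5: 'a' (i=10, period=1)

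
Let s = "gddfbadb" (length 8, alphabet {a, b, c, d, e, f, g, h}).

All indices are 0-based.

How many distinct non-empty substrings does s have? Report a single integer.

rank | idx | suffix
   0 |   5 | adb
   1 |   7 | b
   2 |   4 | badb
   3 |   6 | db
   4 |   1 | ddfbadb
   5 |   2 | dfbadb
   6 |   3 | fbadb
   7 |   0 | gddfbadb

SA = [5, 7, 4, 6, 1, 2, 3, 0]
[i] adj suffixes → lcp
  [1] 5/7 → 0 ('')
  [2] 7/4 → 1 ('b')
  [3] 4/6 → 0 ('')
  [4] 6/1 → 1 ('d')
  [5] 1/2 → 1 ('d')
  [6] 2/3 → 0 ('')
  [7] 3/0 → 0 ('')

n(n+1)/2 = 8·9/2 = 36
Σ LCP = 0 + 0 + 1 + 0 + 1 + 1 + 0 + 0 = 3
distinct = 36 − 3 = 33

33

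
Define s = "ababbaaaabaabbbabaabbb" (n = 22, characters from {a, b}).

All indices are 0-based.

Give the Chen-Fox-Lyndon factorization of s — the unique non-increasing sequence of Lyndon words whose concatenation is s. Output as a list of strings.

emit factor 1: 'ababb' (i=0, period=5)
emit factor 2: 'aaaabaabbbabaabbb' (i=5, period=17)

["ababb", "aaaabaabbbabaabbb"]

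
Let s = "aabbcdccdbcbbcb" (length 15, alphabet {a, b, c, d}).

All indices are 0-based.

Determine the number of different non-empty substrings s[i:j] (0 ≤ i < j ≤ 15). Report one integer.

rank→(start, suffix):
  0 → (0, 'aabbcdccdbcbbcb')
  1 → (1, 'abbcdccdbcbbcb')
  2 → (14, 'b')
  3 → (11, 'bbcb')
  4 → (2, 'bbcdccdbcbbcb')
  5 → (12, 'bcb')
  6 → (9, 'bcbbcb')
  7 → (3, 'bcdccdbcbbcb')
  8 → (13, 'cb')
  9 → (10, 'cbbcb')
  10 → (6, 'ccdbcbbcb')
  11 → (7, 'cdbcbbcb')
  12 → (4, 'cdccdbcbbcb')
  13 → (8, 'dbcbbcb')
  14 → (5, 'dccdbcbbcb')

SA = [0, 1, 14, 11, 2, 12, 9, 3, 13, 10, 6, 7, 4, 8, 5]
i: (SA[i-1],SA[i]) lcp shared
  1: (0,1) 1 'a'
  2: (1,14) 0 ''
  3: (14,11) 1 'b'
  4: (11,2) 3 'bbc'
  5: (2,12) 1 'b'
  6: (12,9) 3 'bcb'
  7: (9,3) 2 'bc'
  8: (3,13) 0 ''
  9: (13,10) 2 'cb'
  10: (10,6) 1 'c'
  11: (6,7) 1 'c'
  12: (7,4) 2 'cd'
  13: (4,8) 0 ''
  14: (8,5) 1 'd'

n(n+1)/2 = 15·16/2 = 120
Σ LCP = 0 + 1 + 0 + 1 + 3 + 1 + 3 + 2 + 0 + 2 + 1 + 1 + 2 + 0 + 1 = 18
distinct = 120 − 18 = 102

102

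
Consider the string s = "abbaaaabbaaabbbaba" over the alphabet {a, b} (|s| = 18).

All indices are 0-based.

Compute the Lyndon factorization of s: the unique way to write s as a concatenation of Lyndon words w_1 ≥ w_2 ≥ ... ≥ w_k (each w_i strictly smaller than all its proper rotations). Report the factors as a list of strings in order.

["abb", "aaaabbaaabbbab", "a"]

emit factor 1: 'abb' (i=0, period=3)
emit factor 2: 'aaaabbaaabbbab' (i=3, period=14)
emit factor 3: 'a' (i=17, period=1)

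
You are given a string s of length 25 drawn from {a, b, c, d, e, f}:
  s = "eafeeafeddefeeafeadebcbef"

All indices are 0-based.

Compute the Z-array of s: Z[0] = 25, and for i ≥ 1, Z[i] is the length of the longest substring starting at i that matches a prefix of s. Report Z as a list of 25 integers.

Z[0]=25
i=1: outside box; Z[1]=0
i=2: outside box; Z[2]=0
i=3: outside box; Z[3]=1 grow→box=[3,4)
i=4: outside box; Z[4]=4 grow→box=[4,8)
i=5: min(r-i=3, Z[1]=0)=0; Z[5]=0
i=6: min(r-i=2, Z[2]=0)=0; Z[6]=0
i=7: min(r-i=1, Z[3]=1)=1; Z[7]=1
i=8: outside box; Z[8]=0
i=9: outside box; Z[9]=0
i=10: outside box; Z[10]=1 grow→box=[10,11)
i=11: outside box; Z[11]=0
i=12: outside box; Z[12]=1 grow→box=[12,13)
i=13: outside box; Z[13]=4 grow→box=[13,17)
i=14: min(r-i=3, Z[1]=0)=0; Z[14]=0
i=15: min(r-i=2, Z[2]=0)=0; Z[15]=0
i=16: min(r-i=1, Z[3]=1)=1; Z[16]=2 grow→box=[16,18)
i=17: min(r-i=1, Z[1]=0)=0; Z[17]=0
i=18: outside box; Z[18]=0
i=19: outside box; Z[19]=1 grow→box=[19,20)
i=20: outside box; Z[20]=0
i=21: outside box; Z[21]=0
i=22: outside box; Z[22]=0
i=23: outside box; Z[23]=1 grow→box=[23,24)
i=24: outside box; Z[24]=0

[25, 0, 0, 1, 4, 0, 0, 1, 0, 0, 1, 0, 1, 4, 0, 0, 2, 0, 0, 1, 0, 0, 0, 1, 0]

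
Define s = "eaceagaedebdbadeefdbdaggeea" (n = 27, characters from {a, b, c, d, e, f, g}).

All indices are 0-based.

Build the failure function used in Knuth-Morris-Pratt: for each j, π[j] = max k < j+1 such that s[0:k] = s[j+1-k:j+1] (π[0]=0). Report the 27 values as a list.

π[0] = 0
j=1 s[j]='a': π[1]=0 (border '')
j=2 s[j]='c': π[2]=0 (border '')
j=3 s[j]='e': π[3]=1 (border 'e')
j=4 s[j]='a': π[4]=2 (border 'ea')
j=5 s[j]='g': k: 2→0; π[5]=0 (border '')
j=6 s[j]='a': π[6]=0 (border '')
j=7 s[j]='e': π[7]=1 (border 'e')
j=8 s[j]='d': k: 1→0; π[8]=0 (border '')
j=9 s[j]='e': π[9]=1 (border 'e')
j=10 s[j]='b': k: 1→0; π[10]=0 (border '')
j=11 s[j]='d': π[11]=0 (border '')
j=12 s[j]='b': π[12]=0 (border '')
j=13 s[j]='a': π[13]=0 (border '')
j=14 s[j]='d': π[14]=0 (border '')
j=15 s[j]='e': π[15]=1 (border 'e')
j=16 s[j]='e': k: 1→0; π[16]=1 (border 'e')
j=17 s[j]='f': k: 1→0; π[17]=0 (border '')
j=18 s[j]='d': π[18]=0 (border '')
j=19 s[j]='b': π[19]=0 (border '')
j=20 s[j]='d': π[20]=0 (border '')
j=21 s[j]='a': π[21]=0 (border '')
j=22 s[j]='g': π[22]=0 (border '')
j=23 s[j]='g': π[23]=0 (border '')
j=24 s[j]='e': π[24]=1 (border 'e')
j=25 s[j]='e': k: 1→0; π[25]=1 (border 'e')
j=26 s[j]='a': π[26]=2 (border 'ea')

[0, 0, 0, 1, 2, 0, 0, 1, 0, 1, 0, 0, 0, 0, 0, 1, 1, 0, 0, 0, 0, 0, 0, 0, 1, 1, 2]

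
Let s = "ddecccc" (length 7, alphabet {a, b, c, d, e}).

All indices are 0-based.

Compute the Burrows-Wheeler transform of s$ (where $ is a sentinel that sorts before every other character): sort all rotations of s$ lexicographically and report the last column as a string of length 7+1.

rank  rotation  last
    0  $ddecccc  c
    1  c$ddeccc  c
    2  cc$ddecc  c
    3  ccc$ddec  c
    4  cccc$dde  e
    5  ddecccc$  $
    6  decccc$d  d
    7  ecccc$dd  d

cccce$dd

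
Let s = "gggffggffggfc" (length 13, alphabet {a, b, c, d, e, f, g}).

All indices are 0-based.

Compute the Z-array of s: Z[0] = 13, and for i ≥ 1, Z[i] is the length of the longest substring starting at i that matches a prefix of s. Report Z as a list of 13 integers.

[13, 2, 1, 0, 0, 2, 1, 0, 0, 2, 1, 0, 0]

Z[0]=13
i=1: outside box; Z[1]=2 scan→box=[1,3)
i=2: min(r-i=1, Z[1]=2)=1; Z[2]=1
i=3: outside box; Z[3]=0
i=4: outside box; Z[4]=0
i=5: outside box; Z[5]=2 scan→box=[5,7)
i=6: min(r-i=1, Z[1]=2)=1; Z[6]=1
i=7: outside box; Z[7]=0
i=8: outside box; Z[8]=0
i=9: outside box; Z[9]=2 scan→box=[9,11)
i=10: min(r-i=1, Z[1]=2)=1; Z[10]=1
i=11: outside box; Z[11]=0
i=12: outside box; Z[12]=0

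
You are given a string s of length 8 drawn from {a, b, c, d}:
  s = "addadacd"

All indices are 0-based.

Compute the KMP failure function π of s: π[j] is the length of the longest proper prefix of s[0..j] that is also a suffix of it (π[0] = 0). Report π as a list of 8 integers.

[0, 0, 0, 1, 2, 1, 0, 0]

π[0] = 0
j=1 s[j]='d': π[1]=0 (border '')
j=2 s[j]='d': π[2]=0 (border '')
j=3 s[j]='a': π[3]=1 (border 'a')
j=4 s[j]='d': π[4]=2 (border 'ad')
j=5 s[j]='a': k: 2→0; π[5]=1 (border 'a')
j=6 s[j]='c': k: 1→0; π[6]=0 (border '')
j=7 s[j]='d': π[7]=0 (border '')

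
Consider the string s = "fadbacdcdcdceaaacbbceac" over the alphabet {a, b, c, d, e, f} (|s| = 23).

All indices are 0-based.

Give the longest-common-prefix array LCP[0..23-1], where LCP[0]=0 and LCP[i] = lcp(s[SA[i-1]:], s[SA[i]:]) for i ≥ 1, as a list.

[0, 2, 1, 2, 2, 1, 0, 1, 1, 0, 1, 1, 5, 3, 1, 3, 0, 1, 4, 2, 0, 2, 0]

rank | idx | suffix
   0 |  13 | aaacbbceac
   1 |  14 | aacbbceac
   2 |  21 | ac
   3 |  15 | acbbceac
   4 |   4 | acdcdcdceaaacbbceac
   5 |   1 | adbacdcdcdceaaacbbceac
   6 |   3 | bacdcdcdceaaacbbceac
   7 |  17 | bbceac
   8 |  18 | bceac
   9 |  22 | c
  10 |  16 | cbbceac
  11 |   5 | cdcdcdceaaacbbceac
  12 |   7 | cdcdceaaacbbceac
  13 |   9 | cdceaaacbbceac
  14 |  11 | ceaaacbbceac
  15 |  19 | ceac
  16 |   2 | dbacdcdcdceaaacbbceac
  17 |   6 | dcdcdceaaacbbceac
  18 |   8 | dcdceaaacbbceac
  19 |  10 | dceaaacbbceac
  20 |  12 | eaaacbbceac
  21 |  20 | eac
  22 |   0 | fadbacdcdcdceaaacbbceac

SA = [13, 14, 21, 15, 4, 1, 3, 17, 18, 22, 16, 5, 7, 9, 11, 19, 2, 6, 8, 10, 12, 20, 0]
[i] adj suffixes → lcp
  [1] 13/14 → 2 ('aa')
  [2] 14/21 → 1 ('a')
  [3] 21/15 → 2 ('ac')
  [4] 15/4 → 2 ('ac')
  [5] 4/1 → 1 ('a')
  [6] 1/3 → 0 ('')
  [7] 3/17 → 1 ('b')
  [8] 17/18 → 1 ('b')
  [9] 18/22 → 0 ('')
  [10] 22/16 → 1 ('c')
  [11] 16/5 → 1 ('c')
  [12] 5/7 → 5 ('cdcdc')
  [13] 7/9 → 3 ('cdc')
  [14] 9/11 → 1 ('c')
  [15] 11/19 → 3 ('cea')
  [16] 19/2 → 0 ('')
  [17] 2/6 → 1 ('d')
  [18] 6/8 → 4 ('dcdc')
  [19] 8/10 → 2 ('dc')
  [20] 10/12 → 0 ('')
  [21] 12/20 → 2 ('ea')
  [22] 20/0 → 0 ('')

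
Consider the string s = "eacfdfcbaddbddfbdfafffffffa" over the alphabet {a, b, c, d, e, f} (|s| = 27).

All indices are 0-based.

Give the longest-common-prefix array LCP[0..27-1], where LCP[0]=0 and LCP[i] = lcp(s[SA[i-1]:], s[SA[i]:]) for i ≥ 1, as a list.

[0, 1, 1, 1, 0, 1, 2, 0, 1, 0, 1, 2, 1, 2, 2, 0, 0, 2, 1, 1, 1, 1, 2, 3, 4, 5, 6]

sorted suffixes:
  #0 SA[0]=26  'a'
  #1 SA[1]=1  'acfdfcbaddbddfbdfafffffffa'
  #2 SA[2]=8  'addbddfbdfafffffffa'
  #3 SA[3]=18  'afffffffa'
  #4 SA[4]=7  'baddbddfbdfafffffffa'
  #5 SA[5]=11  'bddfbdfafffffffa'
  #6 SA[6]=15  'bdfafffffffa'
  #7 SA[7]=6  'cbaddbddfbdfafffffffa'
  #8 SA[8]=2  'cfdfcbaddbddfbdfafffffffa'
  #9 SA[9]=10  'dbddfbdfafffffffa'
  #10 SA[10]=9  'ddbddfbdfafffffffa'
  #11 SA[11]=12  'ddfbdfafffffffa'
  #12 SA[12]=16  'dfafffffffa'
  #13 SA[13]=13  'dfbdfafffffffa'
  #14 SA[14]=4  'dfcbaddbddfbdfafffffffa'
  #15 SA[15]=0  'eacfdfcbaddbddfbdfafffffffa'
  #16 SA[16]=25  'fa'
  #17 SA[17]=17  'fafffffffa'
  #18 SA[18]=14  'fbdfafffffffa'
  #19 SA[19]=5  'fcbaddbddfbdfafffffffa'
  #20 SA[20]=3  'fdfcbaddbddfbdfafffffffa'
  #21 SA[21]=24  'ffa'
  #22 SA[22]=23  'fffa'
  #23 SA[23]=22  'ffffa'
  #24 SA[24]=21  'fffffa'
  #25 SA[25]=20  'ffffffa'
  #26 SA[26]=19  'fffffffa'

SA = [26, 1, 8, 18, 7, 11, 15, 6, 2, 10, 9, 12, 16, 13, 4, 0, 25, 17, 14, 5, 3, 24, 23, 22, 21, 20, 19]
i: (SA[i-1],SA[i]) lcp shared
  1: (26,1) 1 'a'
  2: (1,8) 1 'a'
  3: (8,18) 1 'a'
  4: (18,7) 0 ''
  5: (7,11) 1 'b'
  6: (11,15) 2 'bd'
  7: (15,6) 0 ''
  8: (6,2) 1 'c'
  9: (2,10) 0 ''
  10: (10,9) 1 'd'
  11: (9,12) 2 'dd'
  12: (12,16) 1 'd'
  13: (16,13) 2 'df'
  14: (13,4) 2 'df'
  15: (4,0) 0 ''
  16: (0,25) 0 ''
  17: (25,17) 2 'fa'
  18: (17,14) 1 'f'
  19: (14,5) 1 'f'
  20: (5,3) 1 'f'
  21: (3,24) 1 'f'
  22: (24,23) 2 'ff'
  23: (23,22) 3 'fff'
  24: (22,21) 4 'ffff'
  25: (21,20) 5 'fffff'
  26: (20,19) 6 'ffffff'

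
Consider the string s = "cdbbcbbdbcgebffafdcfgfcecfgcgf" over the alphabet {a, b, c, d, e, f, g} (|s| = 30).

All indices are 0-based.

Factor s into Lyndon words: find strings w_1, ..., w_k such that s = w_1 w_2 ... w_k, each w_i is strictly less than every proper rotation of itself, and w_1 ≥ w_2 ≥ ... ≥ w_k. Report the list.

["cd", "bbcbbdbcgebff", "afdcfgfcecfgcgf"]

emit factor 1: 'cd' (i=0, period=2)
emit factor 2: 'bbcbbdbcgebff' (i=2, period=13)
emit factor 3: 'afdcfgfcecfgcgf' (i=15, period=15)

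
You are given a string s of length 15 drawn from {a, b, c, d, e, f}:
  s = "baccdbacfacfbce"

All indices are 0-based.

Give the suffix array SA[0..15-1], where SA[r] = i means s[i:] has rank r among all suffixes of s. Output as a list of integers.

[1, 6, 9, 0, 5, 12, 2, 3, 13, 7, 10, 4, 14, 8, 11]

rank→(start, suffix):
  0 → (1, 'accdbacfacfbce')
  1 → (6, 'acfacfbce')
  2 → (9, 'acfbce')
  3 → (0, 'baccdbacfacfbce')
  4 → (5, 'bacfacfbce')
  5 → (12, 'bce')
  6 → (2, 'ccdbacfacfbce')
  7 → (3, 'cdbacfacfbce')
  8 → (13, 'ce')
  9 → (7, 'cfacfbce')
  10 → (10, 'cfbce')
  11 → (4, 'dbacfacfbce')
  12 → (14, 'e')
  13 → (8, 'facfbce')
  14 → (11, 'fbce')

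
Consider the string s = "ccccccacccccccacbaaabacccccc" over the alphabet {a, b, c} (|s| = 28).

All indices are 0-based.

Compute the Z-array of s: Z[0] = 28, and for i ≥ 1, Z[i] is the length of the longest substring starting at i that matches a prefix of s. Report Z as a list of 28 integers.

[28, 5, 4, 3, 2, 1, 0, 6, 8, 5, 4, 3, 2, 1, 0, 1, 0, 0, 0, 0, 0, 0, 6, 5, 4, 3, 2, 1]

Z[0]=28
i=1: outside box; Z[1]=5 scan→box=[1,6)
i=2: min(r-i=4, Z[1]=5)=4; Z[2]=4
i=3: min(r-i=3, Z[2]=4)=3; Z[3]=3
i=4: min(r-i=2, Z[3]=3)=2; Z[4]=2
i=5: min(r-i=1, Z[4]=2)=1; Z[5]=1
i=6: outside box; Z[6]=0
i=7: outside box; Z[7]=6 scan→box=[7,13)
i=8: min(r-i=5, Z[1]=5)=5; Z[8]=8 scan→box=[8,16)
i=9: min(r-i=7, Z[1]=5)=5; Z[9]=5
i=10: min(r-i=6, Z[2]=4)=4; Z[10]=4
i=11: min(r-i=5, Z[3]=3)=3; Z[11]=3
i=12: min(r-i=4, Z[4]=2)=2; Z[12]=2
i=13: min(r-i=3, Z[5]=1)=1; Z[13]=1
i=14: min(r-i=2, Z[6]=0)=0; Z[14]=0
i=15: min(r-i=1, Z[7]=6)=1; Z[15]=1
i=16: outside box; Z[16]=0
i=17: outside box; Z[17]=0
i=18: outside box; Z[18]=0
i=19: outside box; Z[19]=0
i=20: outside box; Z[20]=0
i=21: outside box; Z[21]=0
i=22: outside box; Z[22]=6 scan→box=[22,28)
i=23: min(r-i=5, Z[1]=5)=5; Z[23]=5
i=24: min(r-i=4, Z[2]=4)=4; Z[24]=4
i=25: min(r-i=3, Z[3]=3)=3; Z[25]=3
i=26: min(r-i=2, Z[4]=2)=2; Z[26]=2
i=27: min(r-i=1, Z[5]=1)=1; Z[27]=1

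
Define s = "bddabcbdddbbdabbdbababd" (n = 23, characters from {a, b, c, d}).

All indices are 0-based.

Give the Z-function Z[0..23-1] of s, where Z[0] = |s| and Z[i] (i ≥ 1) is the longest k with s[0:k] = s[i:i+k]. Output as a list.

[23, 0, 0, 0, 1, 0, 3, 0, 0, 0, 1, 2, 0, 0, 1, 2, 0, 1, 0, 1, 0, 2, 0]

Z[0]=23
i=1: i≥r, start 0; Z[1]=0
i=2: i≥r, start 0; Z[2]=0
i=3: i≥r, start 0; Z[3]=0
i=4: i≥r, start 0; Z[4]=1 grow→box=[4,5)
i=5: i≥r, start 0; Z[5]=0
i=6: i≥r, start 0; Z[6]=3 grow→box=[6,9)
i=7: min(r-i=2, Z[1]=0)=0; Z[7]=0
i=8: min(r-i=1, Z[2]=0)=0; Z[8]=0
i=9: i≥r, start 0; Z[9]=0
i=10: i≥r, start 0; Z[10]=1 grow→box=[10,11)
i=11: i≥r, start 0; Z[11]=2 grow→box=[11,13)
i=12: min(r-i=1, Z[1]=0)=0; Z[12]=0
i=13: i≥r, start 0; Z[13]=0
i=14: i≥r, start 0; Z[14]=1 grow→box=[14,15)
i=15: i≥r, start 0; Z[15]=2 grow→box=[15,17)
i=16: min(r-i=1, Z[1]=0)=0; Z[16]=0
i=17: i≥r, start 0; Z[17]=1 grow→box=[17,18)
i=18: i≥r, start 0; Z[18]=0
i=19: i≥r, start 0; Z[19]=1 grow→box=[19,20)
i=20: i≥r, start 0; Z[20]=0
i=21: i≥r, start 0; Z[21]=2 grow→box=[21,23)
i=22: min(r-i=1, Z[1]=0)=0; Z[22]=0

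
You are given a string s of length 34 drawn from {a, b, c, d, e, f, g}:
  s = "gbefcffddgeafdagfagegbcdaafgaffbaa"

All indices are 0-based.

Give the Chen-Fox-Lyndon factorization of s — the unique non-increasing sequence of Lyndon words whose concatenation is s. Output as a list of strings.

emit factor 1: 'g' (i=0, period=1)
emit factor 2: 'befcffddge' (i=1, period=10)
emit factor 3: 'afdagfagegbcd' (i=11, period=13)
emit factor 4: 'aafgaffb' (i=24, period=8)
emit factor 5: 'a' (i=32, period=1)
emit factor 6: 'a' (i=33, period=1)

["g", "befcffddge", "afdagfagegbcd", "aafgaffb", "a", "a"]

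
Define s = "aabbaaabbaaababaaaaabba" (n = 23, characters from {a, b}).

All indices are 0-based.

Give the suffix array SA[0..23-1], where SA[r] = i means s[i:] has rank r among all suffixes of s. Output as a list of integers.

[22, 15, 16, 9, 17, 4, 10, 18, 5, 0, 13, 11, 19, 6, 1, 21, 14, 8, 3, 12, 20, 7, 2]

sorted suffixes:
  #0 SA[0]=22  'a'
  #1 SA[1]=15  'aaaaabba'
  #2 SA[2]=16  'aaaabba'
  #3 SA[3]=9  'aaababaaaaabba'
  #4 SA[4]=17  'aaabba'
  #5 SA[5]=4  'aaabbaaababaaaaabba'
  #6 SA[6]=10  'aababaaaaabba'
  #7 SA[7]=18  'aabba'
  #8 SA[8]=5  'aabbaaababaaaaabba'
  #9 SA[9]=0  'aabbaaabbaaababaaaaabba'
  #10 SA[10]=13  'abaaaaabba'
  #11 SA[11]=11  'ababaaaaabba'
  #12 SA[12]=19  'abba'
  #13 SA[13]=6  'abbaaababaaaaabba'
  #14 SA[14]=1  'abbaaabbaaababaaaaabba'
  #15 SA[15]=21  'ba'
  #16 SA[16]=14  'baaaaabba'
  #17 SA[17]=8  'baaababaaaaabba'
  #18 SA[18]=3  'baaabbaaababaaaaabba'
  #19 SA[19]=12  'babaaaaabba'
  #20 SA[20]=20  'bba'
  #21 SA[21]=7  'bbaaababaaaaabba'
  #22 SA[22]=2  'bbaaabbaaababaaaaabba'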